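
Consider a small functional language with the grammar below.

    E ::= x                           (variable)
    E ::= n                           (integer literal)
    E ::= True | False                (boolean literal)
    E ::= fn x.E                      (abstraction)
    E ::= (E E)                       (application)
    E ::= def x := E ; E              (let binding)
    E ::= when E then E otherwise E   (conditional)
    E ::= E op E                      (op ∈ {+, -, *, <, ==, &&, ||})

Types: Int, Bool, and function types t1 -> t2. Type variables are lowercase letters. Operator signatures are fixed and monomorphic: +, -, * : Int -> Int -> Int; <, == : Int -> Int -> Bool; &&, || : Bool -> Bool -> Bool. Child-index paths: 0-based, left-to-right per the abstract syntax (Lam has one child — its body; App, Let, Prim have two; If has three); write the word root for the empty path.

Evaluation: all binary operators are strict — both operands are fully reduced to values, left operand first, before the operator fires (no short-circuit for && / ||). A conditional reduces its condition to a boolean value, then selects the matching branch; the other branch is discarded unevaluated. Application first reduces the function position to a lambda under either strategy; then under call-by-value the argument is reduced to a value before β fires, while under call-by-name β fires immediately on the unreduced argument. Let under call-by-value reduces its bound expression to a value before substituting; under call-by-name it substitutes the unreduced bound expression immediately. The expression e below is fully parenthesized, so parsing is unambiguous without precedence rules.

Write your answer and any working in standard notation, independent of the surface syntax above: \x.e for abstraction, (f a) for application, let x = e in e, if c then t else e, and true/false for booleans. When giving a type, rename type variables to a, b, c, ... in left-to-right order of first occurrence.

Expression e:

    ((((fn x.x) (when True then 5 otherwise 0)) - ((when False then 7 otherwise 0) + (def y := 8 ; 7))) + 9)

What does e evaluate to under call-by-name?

Trace:
step 0: ((((\x.x) (if true then 5 else 0)) - ((if false then 7 else 0) + (let y = 8 in 7))) + 9)
step 1: [beta@0.0] (((if true then 5 else 0) - ((if false then 7 else 0) + (let y = 8 in 7))) + 9)
step 2: [if@0.0] ((5 - ((if false then 7 else 0) + (let y = 8 in 7))) + 9)
step 3: [if@0.1.0] ((5 - (0 + (let y = 8 in 7))) + 9)
step 4: [let@0.1.1] ((5 - (0 + 7)) + 9)
step 5: [delta@0.1] ((5 - 7) + 9)
step 6: [delta@0] (-2 + 9)
step 7: [delta@root] 7

Answer: 7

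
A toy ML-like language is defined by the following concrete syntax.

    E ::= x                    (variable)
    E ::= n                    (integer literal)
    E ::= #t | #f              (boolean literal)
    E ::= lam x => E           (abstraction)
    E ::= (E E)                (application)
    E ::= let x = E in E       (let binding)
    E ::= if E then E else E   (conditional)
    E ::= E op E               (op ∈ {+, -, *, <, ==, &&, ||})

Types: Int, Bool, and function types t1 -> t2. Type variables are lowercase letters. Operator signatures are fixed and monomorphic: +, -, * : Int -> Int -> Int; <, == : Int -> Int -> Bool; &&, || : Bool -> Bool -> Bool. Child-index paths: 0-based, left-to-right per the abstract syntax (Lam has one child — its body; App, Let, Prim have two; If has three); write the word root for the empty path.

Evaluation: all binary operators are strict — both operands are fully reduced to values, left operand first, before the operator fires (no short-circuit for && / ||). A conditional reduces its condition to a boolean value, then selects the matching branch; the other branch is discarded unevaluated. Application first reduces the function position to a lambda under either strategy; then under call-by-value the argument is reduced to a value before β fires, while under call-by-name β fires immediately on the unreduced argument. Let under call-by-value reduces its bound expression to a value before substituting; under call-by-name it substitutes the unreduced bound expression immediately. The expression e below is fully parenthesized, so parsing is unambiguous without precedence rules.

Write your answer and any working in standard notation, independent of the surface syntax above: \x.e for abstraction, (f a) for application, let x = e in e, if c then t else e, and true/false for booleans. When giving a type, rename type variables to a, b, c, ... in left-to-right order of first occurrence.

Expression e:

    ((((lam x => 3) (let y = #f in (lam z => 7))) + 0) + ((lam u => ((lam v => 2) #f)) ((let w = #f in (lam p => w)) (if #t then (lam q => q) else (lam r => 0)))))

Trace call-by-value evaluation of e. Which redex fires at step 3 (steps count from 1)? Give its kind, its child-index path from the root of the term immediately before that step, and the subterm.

Derivation:
step 0: ((((\x.3) (let y = false in (\z.7))) + 0) + ((\u.((\v.2) false)) ((let w = false in (\p.w)) (if true then (\q.q) else (\r.0)))))
step 1: [let@0.0.1] ((((\x.3) (\z.7)) + 0) + ((\u.((\v.2) false)) ((let w = false in (\p.w)) (if true then (\q.q) else (\r.0)))))
step 2: [beta@0.0] ((3 + 0) + ((\u.((\v.2) false)) ((let w = false in (\p.w)) (if true then (\q.q) else (\r.0)))))
step 3: [delta@0] (3 + ((\u.((\v.2) false)) ((let w = false in (\p.w)) (if true then (\q.q) else (\r.0)))))

Answer: delta at 0 : (3 + 0)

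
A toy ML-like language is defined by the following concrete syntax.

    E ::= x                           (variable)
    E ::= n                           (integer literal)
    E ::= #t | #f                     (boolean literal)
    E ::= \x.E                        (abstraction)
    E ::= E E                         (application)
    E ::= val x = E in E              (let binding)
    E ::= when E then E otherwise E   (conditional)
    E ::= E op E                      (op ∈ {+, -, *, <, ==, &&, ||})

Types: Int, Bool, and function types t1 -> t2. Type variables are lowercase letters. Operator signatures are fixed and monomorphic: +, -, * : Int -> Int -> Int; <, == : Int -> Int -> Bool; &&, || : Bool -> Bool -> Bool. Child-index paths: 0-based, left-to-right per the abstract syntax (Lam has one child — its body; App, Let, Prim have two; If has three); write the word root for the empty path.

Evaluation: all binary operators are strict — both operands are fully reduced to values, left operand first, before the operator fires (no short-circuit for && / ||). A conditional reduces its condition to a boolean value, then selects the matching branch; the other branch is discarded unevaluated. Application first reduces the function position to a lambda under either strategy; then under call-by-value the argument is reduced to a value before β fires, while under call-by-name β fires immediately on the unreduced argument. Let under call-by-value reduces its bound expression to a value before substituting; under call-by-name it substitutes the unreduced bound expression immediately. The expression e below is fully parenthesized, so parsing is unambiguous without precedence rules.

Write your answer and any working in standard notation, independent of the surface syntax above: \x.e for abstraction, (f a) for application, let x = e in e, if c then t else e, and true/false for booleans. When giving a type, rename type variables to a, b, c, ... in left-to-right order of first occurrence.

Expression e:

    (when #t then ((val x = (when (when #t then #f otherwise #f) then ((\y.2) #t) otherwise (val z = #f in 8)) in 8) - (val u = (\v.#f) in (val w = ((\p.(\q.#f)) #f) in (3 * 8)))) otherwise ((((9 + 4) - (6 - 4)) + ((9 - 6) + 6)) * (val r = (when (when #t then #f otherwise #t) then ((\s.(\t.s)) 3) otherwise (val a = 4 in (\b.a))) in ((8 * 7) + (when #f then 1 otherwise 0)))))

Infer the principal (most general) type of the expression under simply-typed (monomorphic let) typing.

Answer: Int

Trace:
  unify Bool ~ Bool
  unify Bool ~ Bool
  unify Bool ~ Bool
  unify Bool ~ Bool
\y._ : a -> Int
  unify a -> Int ~ Bool -> b
  unify a ~ Bool
  unify Int ~ b
_ _ : Int
let z : Bool
  unify Int ~ Int
let x : Int
  unify Int ~ Int
\v._ : c -> Bool
let u : c -> Bool
\q._ : e -> Bool
\p._ : d -> e -> Bool
  unify d -> e -> Bool ~ Bool -> f
  unify d ~ Bool
  unify e -> Bool ~ f
_ _ : e -> Bool
let w : e -> Bool
  unify Int ~ Int
  unify Int ~ Int
  unify Int ~ Int
  unify Int ~ Int
  unify Int ~ Int
  unify Int ~ Int
  unify Int ~ Int
  unify Int ~ Int
  unify Int ~ Int
  unify Int ~ Int
  unify Int ~ Int
  unify Int ~ Int
  unify Int ~ Int
  unify Int ~ Int
  unify Int ~ Int
  unify Int ~ Int
  unify Bool ~ Bool
  unify Bool ~ Bool
  unify Bool ~ Bool
s : g
\t._ : h -> g
\s._ : g -> h -> g
  unify g -> h -> g ~ Int -> i
  unify g ~ Int
  unify h -> Int ~ i
_ _ : h -> Int
let a : Int
a : Int
\b._ : j -> Int
  unify h -> Int ~ j -> Int
  unify h ~ j
  unify Int ~ Int
let r : j -> Int
  unify Int ~ Int
  unify Int ~ Int
  unify Int ~ Int
  unify Bool ~ Bool
  unify Int ~ Int
  unify Int ~ Int
  unify Int ~ Int
  unify Int ~ Int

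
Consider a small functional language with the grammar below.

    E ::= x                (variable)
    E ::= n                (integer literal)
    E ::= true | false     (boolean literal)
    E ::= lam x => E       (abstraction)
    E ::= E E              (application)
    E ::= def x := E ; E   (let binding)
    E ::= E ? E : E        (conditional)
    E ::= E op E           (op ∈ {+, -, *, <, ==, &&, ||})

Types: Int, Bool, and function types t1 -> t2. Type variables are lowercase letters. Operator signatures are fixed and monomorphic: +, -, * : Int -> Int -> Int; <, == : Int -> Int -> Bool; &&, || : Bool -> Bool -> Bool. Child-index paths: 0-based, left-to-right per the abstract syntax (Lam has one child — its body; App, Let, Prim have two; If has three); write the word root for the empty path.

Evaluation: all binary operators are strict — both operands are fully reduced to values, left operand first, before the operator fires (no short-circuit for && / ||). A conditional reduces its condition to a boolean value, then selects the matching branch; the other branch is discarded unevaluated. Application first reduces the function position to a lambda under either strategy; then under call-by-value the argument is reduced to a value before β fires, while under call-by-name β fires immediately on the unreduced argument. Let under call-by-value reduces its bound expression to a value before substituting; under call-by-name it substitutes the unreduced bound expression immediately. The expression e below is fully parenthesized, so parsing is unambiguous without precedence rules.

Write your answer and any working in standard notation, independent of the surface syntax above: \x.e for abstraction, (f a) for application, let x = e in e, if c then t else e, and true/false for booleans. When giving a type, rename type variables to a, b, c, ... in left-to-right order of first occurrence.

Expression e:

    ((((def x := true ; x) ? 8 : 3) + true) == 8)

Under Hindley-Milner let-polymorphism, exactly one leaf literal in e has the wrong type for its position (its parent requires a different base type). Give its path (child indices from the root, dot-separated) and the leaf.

Answer: 0.1 : true

Trace:
let x : Bool
x : Bool
  unify Bool ~ Bool
  unify Int ~ Int
  unify Int ~ Int
  unify Bool ~ Int
  FAIL: mismatch Bool ~ Int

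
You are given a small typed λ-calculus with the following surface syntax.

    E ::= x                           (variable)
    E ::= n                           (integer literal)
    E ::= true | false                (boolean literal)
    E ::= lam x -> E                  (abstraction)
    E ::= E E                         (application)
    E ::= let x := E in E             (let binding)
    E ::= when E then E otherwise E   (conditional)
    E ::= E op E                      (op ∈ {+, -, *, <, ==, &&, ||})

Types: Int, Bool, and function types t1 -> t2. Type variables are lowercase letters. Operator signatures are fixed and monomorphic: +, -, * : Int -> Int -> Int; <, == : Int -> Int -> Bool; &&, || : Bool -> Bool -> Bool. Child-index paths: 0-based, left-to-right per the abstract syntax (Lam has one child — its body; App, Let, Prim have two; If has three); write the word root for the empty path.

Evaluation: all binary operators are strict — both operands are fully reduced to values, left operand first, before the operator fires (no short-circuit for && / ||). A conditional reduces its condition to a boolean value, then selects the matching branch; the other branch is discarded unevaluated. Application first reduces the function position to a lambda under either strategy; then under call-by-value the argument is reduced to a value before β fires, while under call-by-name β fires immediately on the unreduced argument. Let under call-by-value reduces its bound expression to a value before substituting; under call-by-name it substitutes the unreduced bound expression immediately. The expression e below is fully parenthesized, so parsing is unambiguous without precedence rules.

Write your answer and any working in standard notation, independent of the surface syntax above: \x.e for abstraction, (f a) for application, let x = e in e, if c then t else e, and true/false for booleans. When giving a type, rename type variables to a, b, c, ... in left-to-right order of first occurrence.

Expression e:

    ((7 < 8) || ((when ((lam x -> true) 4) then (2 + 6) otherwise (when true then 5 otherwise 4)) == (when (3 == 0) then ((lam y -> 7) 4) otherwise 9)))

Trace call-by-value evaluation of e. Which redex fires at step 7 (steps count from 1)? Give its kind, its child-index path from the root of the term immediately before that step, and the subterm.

Answer: delta at 1 : (8 == 9)

Derivation:
step 0: ((7 < 8) || ((if ((\x.true) 4) then (2 + 6) else (if true then 5 else 4)) == (if (3 == 0) then ((\y.7) 4) else 9)))
step 1: [delta@0] (true || ((if ((\x.true) 4) then (2 + 6) else (if true then 5 else 4)) == (if (3 == 0) then ((\y.7) 4) else 9)))
step 2: [beta@1.0.0] (true || ((if true then (2 + 6) else (if true then 5 else 4)) == (if (3 == 0) then ((\y.7) 4) else 9)))
step 3: [if@1.0] (true || ((2 + 6) == (if (3 == 0) then ((\y.7) 4) else 9)))
step 4: [delta@1.0] (true || (8 == (if (3 == 0) then ((\y.7) 4) else 9)))
step 5: [delta@1.1.0] (true || (8 == (if false then ((\y.7) 4) else 9)))
step 6: [if@1.1] (true || (8 == 9))
step 7: [delta@1] (true || false)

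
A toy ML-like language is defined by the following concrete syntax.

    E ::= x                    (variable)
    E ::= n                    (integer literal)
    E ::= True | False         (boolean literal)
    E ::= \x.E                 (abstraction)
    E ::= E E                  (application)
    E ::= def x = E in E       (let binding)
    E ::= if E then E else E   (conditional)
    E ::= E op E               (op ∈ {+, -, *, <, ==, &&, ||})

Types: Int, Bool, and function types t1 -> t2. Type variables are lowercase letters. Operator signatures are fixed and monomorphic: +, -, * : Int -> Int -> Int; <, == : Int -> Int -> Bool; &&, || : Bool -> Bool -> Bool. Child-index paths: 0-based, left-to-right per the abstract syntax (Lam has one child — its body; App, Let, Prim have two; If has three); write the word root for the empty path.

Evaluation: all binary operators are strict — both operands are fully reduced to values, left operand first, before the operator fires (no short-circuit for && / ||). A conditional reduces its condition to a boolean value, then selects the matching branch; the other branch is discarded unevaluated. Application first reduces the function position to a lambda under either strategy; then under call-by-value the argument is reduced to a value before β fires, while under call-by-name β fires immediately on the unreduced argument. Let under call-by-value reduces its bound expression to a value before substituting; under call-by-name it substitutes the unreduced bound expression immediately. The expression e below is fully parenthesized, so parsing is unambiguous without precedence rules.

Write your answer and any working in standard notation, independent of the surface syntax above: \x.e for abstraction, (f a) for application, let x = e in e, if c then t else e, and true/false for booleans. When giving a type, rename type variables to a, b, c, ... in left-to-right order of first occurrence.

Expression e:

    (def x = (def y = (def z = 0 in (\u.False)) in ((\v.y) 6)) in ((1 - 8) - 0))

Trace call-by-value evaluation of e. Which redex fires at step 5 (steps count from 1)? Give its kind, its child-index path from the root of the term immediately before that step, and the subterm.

Answer: delta at 0 : (1 - 8)

Working:
step 0: (let x = (let y = (let z = 0 in (\u.false)) in ((\v.y) 6)) in ((1 - 8) - 0))
step 1: [let@0.0] (let x = (let y = (\u.false) in ((\v.y) 6)) in ((1 - 8) - 0))
step 2: [let@0] (let x = ((\v.(\u.false)) 6) in ((1 - 8) - 0))
step 3: [beta@0] (let x = (\u.false) in ((1 - 8) - 0))
step 4: [let@root] ((1 - 8) - 0)
step 5: [delta@0] (-7 - 0)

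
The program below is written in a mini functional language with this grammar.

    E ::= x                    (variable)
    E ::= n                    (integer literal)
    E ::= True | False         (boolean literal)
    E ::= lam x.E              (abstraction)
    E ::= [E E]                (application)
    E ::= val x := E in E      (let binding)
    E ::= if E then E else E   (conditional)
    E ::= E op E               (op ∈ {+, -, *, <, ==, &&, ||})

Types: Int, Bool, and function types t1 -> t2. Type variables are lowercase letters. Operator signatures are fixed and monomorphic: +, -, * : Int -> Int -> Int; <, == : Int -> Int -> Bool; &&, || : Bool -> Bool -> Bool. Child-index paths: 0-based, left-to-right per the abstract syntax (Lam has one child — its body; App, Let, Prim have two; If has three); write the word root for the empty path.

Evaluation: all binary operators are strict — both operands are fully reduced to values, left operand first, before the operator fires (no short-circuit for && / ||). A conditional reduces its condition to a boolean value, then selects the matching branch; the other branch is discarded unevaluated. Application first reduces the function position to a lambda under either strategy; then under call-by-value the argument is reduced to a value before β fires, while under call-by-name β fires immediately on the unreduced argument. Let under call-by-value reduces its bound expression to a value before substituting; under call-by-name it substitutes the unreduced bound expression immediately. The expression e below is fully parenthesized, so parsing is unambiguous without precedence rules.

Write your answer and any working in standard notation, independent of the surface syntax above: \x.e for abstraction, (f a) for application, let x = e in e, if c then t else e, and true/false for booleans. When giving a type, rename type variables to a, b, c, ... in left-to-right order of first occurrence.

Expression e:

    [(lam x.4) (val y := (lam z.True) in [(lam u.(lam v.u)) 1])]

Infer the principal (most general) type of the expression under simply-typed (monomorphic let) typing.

Answer: Int

Working:
\x._ : a -> Int
\z._ : b -> Bool
let y : b -> Bool
u : c
\v._ : d -> c
\u._ : c -> d -> c
  unify c -> d -> c ~ Int -> e
  unify c ~ Int
  unify d -> Int ~ e
_ _ : d -> Int
  unify a -> Int ~ (d -> Int) -> f
  unify a ~ d -> Int
  unify Int ~ f
_ _ : Int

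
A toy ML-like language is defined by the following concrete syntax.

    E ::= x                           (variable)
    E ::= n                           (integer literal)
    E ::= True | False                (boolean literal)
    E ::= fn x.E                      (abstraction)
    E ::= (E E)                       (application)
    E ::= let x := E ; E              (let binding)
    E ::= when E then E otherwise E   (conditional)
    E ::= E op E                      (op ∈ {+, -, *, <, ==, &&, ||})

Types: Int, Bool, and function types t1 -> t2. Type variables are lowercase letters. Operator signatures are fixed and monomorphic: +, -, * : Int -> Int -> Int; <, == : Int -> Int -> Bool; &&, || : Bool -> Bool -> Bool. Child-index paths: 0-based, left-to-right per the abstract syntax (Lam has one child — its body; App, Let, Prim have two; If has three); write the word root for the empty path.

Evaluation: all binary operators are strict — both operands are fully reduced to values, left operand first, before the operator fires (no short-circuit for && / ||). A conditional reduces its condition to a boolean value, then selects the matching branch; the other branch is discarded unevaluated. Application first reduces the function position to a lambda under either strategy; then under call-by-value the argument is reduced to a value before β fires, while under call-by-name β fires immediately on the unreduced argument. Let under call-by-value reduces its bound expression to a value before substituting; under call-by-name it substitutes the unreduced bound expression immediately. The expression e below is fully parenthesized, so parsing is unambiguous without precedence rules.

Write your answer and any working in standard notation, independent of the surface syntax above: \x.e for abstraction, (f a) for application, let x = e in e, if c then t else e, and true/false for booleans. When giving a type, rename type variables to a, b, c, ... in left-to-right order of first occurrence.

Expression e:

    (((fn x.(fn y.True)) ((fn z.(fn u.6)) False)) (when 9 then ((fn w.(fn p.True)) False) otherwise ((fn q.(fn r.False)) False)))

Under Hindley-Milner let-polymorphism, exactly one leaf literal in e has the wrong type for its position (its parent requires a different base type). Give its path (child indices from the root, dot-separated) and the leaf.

Answer: 1.0 : 9

Trace:
\y._ : b -> Bool
\x._ : a -> b -> Bool
\u._ : d -> Int
\z._ : c -> d -> Int
  unify c -> d -> Int ~ Bool -> e
  unify c ~ Bool
  unify d -> Int ~ e
_ _ : d -> Int
  unify a -> b -> Bool ~ (d -> Int) -> f
  unify a ~ d -> Int
  unify b -> Bool ~ f
_ _ : b -> Bool
  unify Int ~ Bool
  FAIL: mismatch Int ~ Bool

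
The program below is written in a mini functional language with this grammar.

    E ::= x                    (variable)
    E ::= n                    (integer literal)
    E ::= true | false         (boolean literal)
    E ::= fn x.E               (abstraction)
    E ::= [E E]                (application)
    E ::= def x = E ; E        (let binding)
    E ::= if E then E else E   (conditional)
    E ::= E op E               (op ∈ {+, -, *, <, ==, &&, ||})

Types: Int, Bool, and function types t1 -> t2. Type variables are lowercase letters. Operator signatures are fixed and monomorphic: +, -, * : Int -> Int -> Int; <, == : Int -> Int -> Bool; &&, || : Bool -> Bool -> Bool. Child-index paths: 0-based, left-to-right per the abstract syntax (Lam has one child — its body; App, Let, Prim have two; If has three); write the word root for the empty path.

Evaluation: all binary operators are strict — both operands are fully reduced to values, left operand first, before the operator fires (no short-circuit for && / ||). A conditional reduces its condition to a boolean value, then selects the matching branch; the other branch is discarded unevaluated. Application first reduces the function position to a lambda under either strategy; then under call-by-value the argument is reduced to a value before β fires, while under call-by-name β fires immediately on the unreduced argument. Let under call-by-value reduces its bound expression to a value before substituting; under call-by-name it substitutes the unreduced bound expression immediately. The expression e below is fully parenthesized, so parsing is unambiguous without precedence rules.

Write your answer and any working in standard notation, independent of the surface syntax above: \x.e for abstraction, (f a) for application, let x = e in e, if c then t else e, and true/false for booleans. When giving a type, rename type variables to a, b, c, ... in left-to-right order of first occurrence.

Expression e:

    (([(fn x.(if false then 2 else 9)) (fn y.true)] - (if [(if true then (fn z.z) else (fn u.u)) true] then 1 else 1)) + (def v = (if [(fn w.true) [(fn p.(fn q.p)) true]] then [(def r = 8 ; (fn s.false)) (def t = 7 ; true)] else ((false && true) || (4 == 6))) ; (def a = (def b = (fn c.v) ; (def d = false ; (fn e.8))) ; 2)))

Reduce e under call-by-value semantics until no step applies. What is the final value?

Working:
step 0: ((((\x.(if false then 2 else 9)) (\y.true)) - (if ((if true then (\z.z) else (\u.u)) true) then 1 else 1)) + (let v = (if ((\w.true) ((\p.(\q.p)) true)) then ((let r = 8 in (\s.false)) (let t = 7 in true)) else ((false && true) || (4 == 6))) in (let a = (let b = (\c.v) in (let d = false in (\e.8))) in 2)))
step 1: [beta@0.0] (((if false then 2 else 9) - (if ((if true then (\z.z) else (\u.u)) true) then 1 else 1)) + (let v = (if ((\w.true) ((\p.(\q.p)) true)) then ((let r = 8 in (\s.false)) (let t = 7 in true)) else ((false && true) || (4 == 6))) in (let a = (let b = (\c.v) in (let d = false in (\e.8))) in 2)))
step 2: [if@0.0] ((9 - (if ((if true then (\z.z) else (\u.u)) true) then 1 else 1)) + (let v = (if ((\w.true) ((\p.(\q.p)) true)) then ((let r = 8 in (\s.false)) (let t = 7 in true)) else ((false && true) || (4 == 6))) in (let a = (let b = (\c.v) in (let d = false in (\e.8))) in 2)))
step 3: [if@0.1.0.0] ((9 - (if ((\z.z) true) then 1 else 1)) + (let v = (if ((\w.true) ((\p.(\q.p)) true)) then ((let r = 8 in (\s.false)) (let t = 7 in true)) else ((false && true) || (4 == 6))) in (let a = (let b = (\c.v) in (let d = false in (\e.8))) in 2)))
step 4: [beta@0.1.0] ((9 - (if true then 1 else 1)) + (let v = (if ((\w.true) ((\p.(\q.p)) true)) then ((let r = 8 in (\s.false)) (let t = 7 in true)) else ((false && true) || (4 == 6))) in (let a = (let b = (\c.v) in (let d = false in (\e.8))) in 2)))
step 5: [if@0.1] ((9 - 1) + (let v = (if ((\w.true) ((\p.(\q.p)) true)) then ((let r = 8 in (\s.false)) (let t = 7 in true)) else ((false && true) || (4 == 6))) in (let a = (let b = (\c.v) in (let d = false in (\e.8))) in 2)))
step 6: [delta@0] (8 + (let v = (if ((\w.true) ((\p.(\q.p)) true)) then ((let r = 8 in (\s.false)) (let t = 7 in true)) else ((false && true) || (4 == 6))) in (let a = (let b = (\c.v) in (let d = false in (\e.8))) in 2)))
step 7: [beta@1.0.0.1] (8 + (let v = (if ((\w.true) (\q.true)) then ((let r = 8 in (\s.false)) (let t = 7 in true)) else ((false && true) || (4 == 6))) in (let a = (let b = (\c.v) in (let d = false in (\e.8))) in 2)))
step 8: [beta@1.0.0] (8 + (let v = (if true then ((let r = 8 in (\s.false)) (let t = 7 in true)) else ((false && true) || (4 == 6))) in (let a = (let b = (\c.v) in (let d = false in (\e.8))) in 2)))
step 9: [if@1.0] (8 + (let v = ((let r = 8 in (\s.false)) (let t = 7 in true)) in (let a = (let b = (\c.v) in (let d = false in (\e.8))) in 2)))
step 10: [let@1.0.0] (8 + (let v = ((\s.false) (let t = 7 in true)) in (let a = (let b = (\c.v) in (let d = false in (\e.8))) in 2)))
step 11: [let@1.0.1] (8 + (let v = ((\s.false) true) in (let a = (let b = (\c.v) in (let d = false in (\e.8))) in 2)))
step 12: [beta@1.0] (8 + (let v = false in (let a = (let b = (\c.v) in (let d = false in (\e.8))) in 2)))
step 13: [let@1] (8 + (let a = (let b = (\c.false) in (let d = false in (\e.8))) in 2))
step 14: [let@1.0] (8 + (let a = (let d = false in (\e.8)) in 2))
step 15: [let@1.0] (8 + (let a = (\e.8) in 2))
step 16: [let@1] (8 + 2)
step 17: [delta@root] 10

Answer: 10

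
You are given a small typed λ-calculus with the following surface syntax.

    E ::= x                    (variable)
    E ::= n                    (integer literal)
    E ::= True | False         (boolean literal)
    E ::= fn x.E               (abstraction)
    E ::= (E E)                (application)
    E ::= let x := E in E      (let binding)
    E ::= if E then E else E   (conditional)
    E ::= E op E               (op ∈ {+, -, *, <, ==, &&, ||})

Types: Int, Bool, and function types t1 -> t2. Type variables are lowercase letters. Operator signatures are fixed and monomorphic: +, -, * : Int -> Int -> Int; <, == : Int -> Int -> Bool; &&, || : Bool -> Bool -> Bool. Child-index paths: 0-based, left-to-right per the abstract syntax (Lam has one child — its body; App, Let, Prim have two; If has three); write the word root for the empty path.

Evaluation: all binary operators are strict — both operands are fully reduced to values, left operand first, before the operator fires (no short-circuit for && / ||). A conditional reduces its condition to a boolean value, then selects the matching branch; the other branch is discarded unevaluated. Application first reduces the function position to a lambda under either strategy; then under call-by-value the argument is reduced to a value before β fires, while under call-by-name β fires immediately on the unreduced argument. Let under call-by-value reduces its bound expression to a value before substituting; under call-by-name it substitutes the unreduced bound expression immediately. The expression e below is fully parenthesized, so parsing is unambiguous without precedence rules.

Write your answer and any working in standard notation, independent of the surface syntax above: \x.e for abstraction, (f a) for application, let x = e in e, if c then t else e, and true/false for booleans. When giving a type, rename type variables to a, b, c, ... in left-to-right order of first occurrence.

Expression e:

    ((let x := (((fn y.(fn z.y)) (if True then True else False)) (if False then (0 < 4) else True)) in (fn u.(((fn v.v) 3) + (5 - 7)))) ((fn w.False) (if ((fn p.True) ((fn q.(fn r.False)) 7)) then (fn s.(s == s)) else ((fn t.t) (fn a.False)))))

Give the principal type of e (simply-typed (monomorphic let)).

Answer: Int

Derivation:
y : a
\z._ : b -> a
\y._ : a -> b -> a
  unify Bool ~ Bool
  unify Bool ~ Bool
  unify a -> b -> a ~ Bool -> c
  unify a ~ Bool
  unify b -> Bool ~ c
_ _ : b -> Bool
  unify Bool ~ Bool
  unify Int ~ Int
  unify Int ~ Int
  unify Bool ~ Bool
  unify b -> Bool ~ Bool -> d
  unify b ~ Bool
  unify Bool ~ d
_ _ : Bool
let x : Bool
v : f
\v._ : f -> f
  unify f -> f ~ Int -> g
  unify f ~ Int
  unify Int ~ g
_ _ : Int
  unify Int ~ Int
  unify Int ~ Int
  unify Int ~ Int
  unify Int ~ Int
\u._ : e -> Int
\w._ : h -> Bool
\p._ : i -> Bool
\r._ : k -> Bool
\q._ : j -> k -> Bool
  unify j -> k -> Bool ~ Int -> l
  unify j ~ Int
  unify k -> Bool ~ l
_ _ : k -> Bool
  unify i -> Bool ~ (k -> Bool) -> m
  unify i ~ k -> Bool
  unify Bool ~ m
_ _ : Bool
  unify Bool ~ Bool
s : n
  unify n ~ Int
s : Int
  unify Int ~ Int
\s._ : Int -> Bool
t : o
\t._ : o -> o
\a._ : p -> Bool
  unify o -> o ~ (p -> Bool) -> q
  unify o ~ p -> Bool
  unify p -> Bool ~ q
_ _ : p -> Bool
  unify Int -> Bool ~ p -> Bool
  unify Int ~ p
  unify Bool ~ Bool
  unify h -> Bool ~ (Int -> Bool) -> r
  unify h ~ Int -> Bool
  unify Bool ~ r
_ _ : Bool
  unify e -> Int ~ Bool -> s
  unify e ~ Bool
  unify Int ~ s
_ _ : Int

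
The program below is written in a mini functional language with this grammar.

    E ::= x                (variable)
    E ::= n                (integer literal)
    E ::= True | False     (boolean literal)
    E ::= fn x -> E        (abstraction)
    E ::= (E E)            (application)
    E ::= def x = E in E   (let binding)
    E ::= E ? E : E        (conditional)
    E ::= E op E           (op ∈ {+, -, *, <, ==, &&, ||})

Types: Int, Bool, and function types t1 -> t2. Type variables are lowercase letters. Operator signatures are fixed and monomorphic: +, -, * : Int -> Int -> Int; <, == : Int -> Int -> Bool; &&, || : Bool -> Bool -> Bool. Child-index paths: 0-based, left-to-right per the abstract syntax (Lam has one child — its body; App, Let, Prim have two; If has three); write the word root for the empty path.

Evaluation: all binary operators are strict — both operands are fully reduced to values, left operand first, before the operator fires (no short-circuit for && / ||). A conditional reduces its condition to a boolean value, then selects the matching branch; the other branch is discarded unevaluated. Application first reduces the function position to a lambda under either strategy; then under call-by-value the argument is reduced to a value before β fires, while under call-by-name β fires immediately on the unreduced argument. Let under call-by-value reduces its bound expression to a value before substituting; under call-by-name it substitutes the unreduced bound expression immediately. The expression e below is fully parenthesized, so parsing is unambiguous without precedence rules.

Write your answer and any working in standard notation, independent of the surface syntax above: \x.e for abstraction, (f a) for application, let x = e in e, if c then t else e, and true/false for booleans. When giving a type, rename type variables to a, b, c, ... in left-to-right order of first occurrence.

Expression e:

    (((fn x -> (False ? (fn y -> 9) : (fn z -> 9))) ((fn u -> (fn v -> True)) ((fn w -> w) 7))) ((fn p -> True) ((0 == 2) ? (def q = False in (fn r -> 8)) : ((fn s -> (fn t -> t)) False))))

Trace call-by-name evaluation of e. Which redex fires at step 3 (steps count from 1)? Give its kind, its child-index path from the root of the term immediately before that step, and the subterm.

Answer: beta at root : ((\z.9) ((\p.true) (if (0 == 2) then (let q = false in (\r.8)) else ((\s.(\t.t)) false))))

Derivation:
step 0: (((\x.(if false then (\y.9) else (\z.9))) ((\u.(\v.true)) ((\w.w) 7))) ((\p.true) (if (0 == 2) then (let q = false in (\r.8)) else ((\s.(\t.t)) false))))
step 1: [beta@0] ((if false then (\y.9) else (\z.9)) ((\p.true) (if (0 == 2) then (let q = false in (\r.8)) else ((\s.(\t.t)) false))))
step 2: [if@0] ((\z.9) ((\p.true) (if (0 == 2) then (let q = false in (\r.8)) else ((\s.(\t.t)) false))))
step 3: [beta@root] 9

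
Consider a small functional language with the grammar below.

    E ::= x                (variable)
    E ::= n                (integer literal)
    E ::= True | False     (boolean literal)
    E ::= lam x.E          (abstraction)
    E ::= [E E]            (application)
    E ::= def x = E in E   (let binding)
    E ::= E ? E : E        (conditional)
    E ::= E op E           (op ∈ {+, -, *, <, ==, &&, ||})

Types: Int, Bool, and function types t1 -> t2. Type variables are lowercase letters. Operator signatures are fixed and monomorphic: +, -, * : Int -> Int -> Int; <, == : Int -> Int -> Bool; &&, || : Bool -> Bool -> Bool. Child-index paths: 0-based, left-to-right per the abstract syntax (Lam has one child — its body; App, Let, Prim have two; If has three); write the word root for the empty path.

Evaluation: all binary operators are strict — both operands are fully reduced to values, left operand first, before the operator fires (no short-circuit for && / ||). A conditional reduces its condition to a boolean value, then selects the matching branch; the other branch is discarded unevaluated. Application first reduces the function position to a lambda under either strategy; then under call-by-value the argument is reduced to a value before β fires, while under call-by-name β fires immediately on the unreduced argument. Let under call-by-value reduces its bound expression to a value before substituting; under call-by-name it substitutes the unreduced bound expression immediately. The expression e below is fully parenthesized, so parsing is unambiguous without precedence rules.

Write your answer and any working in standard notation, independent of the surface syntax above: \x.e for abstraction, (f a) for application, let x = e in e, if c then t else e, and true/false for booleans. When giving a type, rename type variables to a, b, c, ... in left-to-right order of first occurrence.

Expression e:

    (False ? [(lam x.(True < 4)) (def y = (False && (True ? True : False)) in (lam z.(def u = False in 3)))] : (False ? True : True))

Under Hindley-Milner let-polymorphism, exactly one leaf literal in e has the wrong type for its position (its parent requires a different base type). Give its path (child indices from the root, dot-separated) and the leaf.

Working:
  unify Bool ~ Bool
  unify Bool ~ Int
  FAIL: mismatch Bool ~ Int

Answer: 1.0.0.0 : true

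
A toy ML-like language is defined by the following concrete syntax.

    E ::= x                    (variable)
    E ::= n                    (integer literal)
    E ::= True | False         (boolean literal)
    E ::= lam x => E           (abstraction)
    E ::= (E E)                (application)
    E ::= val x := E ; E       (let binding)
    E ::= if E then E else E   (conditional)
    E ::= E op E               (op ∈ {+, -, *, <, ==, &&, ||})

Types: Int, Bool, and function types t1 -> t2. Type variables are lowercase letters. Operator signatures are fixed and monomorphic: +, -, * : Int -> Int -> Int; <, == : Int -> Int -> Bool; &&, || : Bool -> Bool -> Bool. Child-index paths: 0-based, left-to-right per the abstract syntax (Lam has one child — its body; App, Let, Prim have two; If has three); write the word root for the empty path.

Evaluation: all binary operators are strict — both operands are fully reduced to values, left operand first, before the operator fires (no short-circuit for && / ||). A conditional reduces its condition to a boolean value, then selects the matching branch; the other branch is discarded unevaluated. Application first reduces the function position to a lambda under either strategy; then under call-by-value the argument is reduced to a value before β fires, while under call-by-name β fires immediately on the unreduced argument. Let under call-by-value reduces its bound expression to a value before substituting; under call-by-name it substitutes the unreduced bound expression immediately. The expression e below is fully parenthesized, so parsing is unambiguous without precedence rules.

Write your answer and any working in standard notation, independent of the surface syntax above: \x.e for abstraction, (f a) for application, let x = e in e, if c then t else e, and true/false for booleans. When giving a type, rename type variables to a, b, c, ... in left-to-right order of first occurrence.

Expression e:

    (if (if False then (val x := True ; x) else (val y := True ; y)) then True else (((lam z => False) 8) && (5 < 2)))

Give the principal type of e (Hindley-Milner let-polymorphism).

Derivation:
  unify Bool ~ Bool
let x : Bool
x : Bool
let y : Bool
y : Bool
  unify Bool ~ Bool
  unify Bool ~ Bool
\z._ : a -> Bool
  unify a -> Bool ~ Int -> b
  unify a ~ Int
  unify Bool ~ b
_ _ : Bool
  unify Bool ~ Bool
  unify Int ~ Int
  unify Int ~ Int
  unify Bool ~ Bool
  unify Bool ~ Bool

Answer: Bool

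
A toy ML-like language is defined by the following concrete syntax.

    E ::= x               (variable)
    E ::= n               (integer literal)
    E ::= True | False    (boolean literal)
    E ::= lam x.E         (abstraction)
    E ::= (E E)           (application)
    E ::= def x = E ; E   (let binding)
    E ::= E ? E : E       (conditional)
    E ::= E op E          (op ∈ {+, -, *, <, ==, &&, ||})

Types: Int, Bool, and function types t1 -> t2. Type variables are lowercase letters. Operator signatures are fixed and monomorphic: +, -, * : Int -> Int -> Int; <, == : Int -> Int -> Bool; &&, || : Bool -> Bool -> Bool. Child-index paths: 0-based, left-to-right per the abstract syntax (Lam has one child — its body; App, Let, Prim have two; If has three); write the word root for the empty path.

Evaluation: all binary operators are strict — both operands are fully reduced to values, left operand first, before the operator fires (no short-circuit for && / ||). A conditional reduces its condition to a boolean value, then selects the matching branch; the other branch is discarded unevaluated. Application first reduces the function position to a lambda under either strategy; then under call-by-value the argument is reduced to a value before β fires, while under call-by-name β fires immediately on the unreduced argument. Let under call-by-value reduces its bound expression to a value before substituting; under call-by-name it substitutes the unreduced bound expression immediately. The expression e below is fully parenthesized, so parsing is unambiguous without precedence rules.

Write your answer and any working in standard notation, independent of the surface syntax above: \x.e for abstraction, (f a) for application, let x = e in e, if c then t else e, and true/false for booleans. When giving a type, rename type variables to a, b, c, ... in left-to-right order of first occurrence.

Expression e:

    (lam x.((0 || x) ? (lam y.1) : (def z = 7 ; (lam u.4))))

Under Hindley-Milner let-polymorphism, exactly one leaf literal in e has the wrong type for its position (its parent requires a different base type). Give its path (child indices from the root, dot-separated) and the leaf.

Trace:
  unify Int ~ Bool
  FAIL: mismatch Int ~ Bool

Answer: 0.0.0 : 0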